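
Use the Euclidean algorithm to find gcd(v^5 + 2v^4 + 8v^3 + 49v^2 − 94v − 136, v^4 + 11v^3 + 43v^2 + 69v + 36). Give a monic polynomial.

Apply the Euclidean algorithm:
  v^5 + 2v^4 + 8v^3 + 49v^2 − 94v − 136 = (v − 9)(v^4 + 11v^3 + 43v^2 + 69v + 36) + (64v^3 + 367v^2 + 491v + 188)
  v^4 + 11v^3 + 43v^2 + 69v + 36 = ((1/64)v + 337/4096)(64v^3 + 367v^2 + 491v + 188) + ((21025/4096)v^2 + (105125/4096)v + 21025/1024)
  64v^3 + 367v^2 + 491v + 188 = ((262144/21025)v + 192512/21025)((21025/4096)v^2 + (105125/4096)v + 21025/1024) + (0)
Last nonzero remainder: (21025/4096)v^2 + (105125/4096)v + 21025/1024. Dividing through by 21025/4096 gives the monic gcd v^2 + 5v + 4.

v^2 + 5v + 4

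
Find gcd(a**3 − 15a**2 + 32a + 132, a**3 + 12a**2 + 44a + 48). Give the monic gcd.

a + 2

Apply the Euclidean algorithm:
  a**3 − 15a**2 + 32a + 132 = (a**3 + 12a**2 + 44a + 48) + (−27a**2 − 12a + 84)
  a**3 + 12a**2 + 44a + 48 = (−(1/27)a − 104/243)(−27a**2 − 12a + 84) + ((3400/81)a + 6800/81)
  −27a**2 − 12a + 84 = (−(2187/3400)a + 1701/1700)((3400/81)a + 6800/81) + (0)
Last nonzero remainder: (3400/81)a + 6800/81. Dividing through by 3400/81 gives the monic gcd a + 2.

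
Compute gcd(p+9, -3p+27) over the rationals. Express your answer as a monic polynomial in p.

By polynomial division,
  p+9 = (-1/3)(-3p+27) + (18)
  -3p+27 = (-(1/6)p+3/2)(18) + (0)
The last nonzero remainder is the constant 18, so the polynomials are coprime and gcd = 1.

1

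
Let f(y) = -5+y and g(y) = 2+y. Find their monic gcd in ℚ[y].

Euclidean algorithm in ℚ[y]:
  y-5 = (y+2) + (-7)
  y+2 = (-(1/7)y-2/7)(-7) + (0)
The last nonzero remainder is the constant -7, so the polynomials are coprime and gcd = 1.

1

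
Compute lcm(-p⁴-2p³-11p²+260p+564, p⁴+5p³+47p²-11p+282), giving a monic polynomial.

Euclidean algorithm in ℚ[p]:
  -p⁴-2p³-11p²+260p+564 = (-1)(p⁴+5p³+47p²-11p+282) + (3p³+36p²+249p+846)
  p⁴+5p³+47p²-11p+282 = ((1/3)p-7/3)(3p³+36p²+249p+846) + (48p²+288p+2256)
  3p³+36p²+249p+846 = ((1/16)p+3/8)(48p²+288p+2256) + (0)
Last nonzero remainder: 48p²+288p+2256. Dividing through by 48 gives the monic gcd p²+6p+47.
Then lcm(f, g) = f·g / gcd(f, g); expanding and making the result monic gives the answer.

p⁶+p⁵+15p⁴-259p³-238p²-996p-3384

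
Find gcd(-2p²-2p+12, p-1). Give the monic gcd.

Euclidean algorithm in ℚ[p]:
  -2p²-2p+12 = (-2p-4)(p-1) + (8)
  p-1 = ((1/8)p-1/8)(8) + (0)
The last nonzero remainder is the constant 8, so the polynomials are coprime and gcd = 1.

1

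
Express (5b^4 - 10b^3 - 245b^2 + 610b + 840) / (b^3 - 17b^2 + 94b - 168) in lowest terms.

(5b^2 + 40b + 35)/(b - 7)

Repeated division with remainder:
  5b^4 - 10b^3 - 245b^2 + 610b + 840 = (5b + 75)(b^3 - 17b^2 + 94b - 168) + (560b^2 - 5600b + 13440)
  b^3 - 17b^2 + 94b - 168 = ((1/560)b - 1/80)(560b^2 - 5600b + 13440) + (0)
Last nonzero remainder: 560b^2 - 5600b + 13440. Dividing through by 560 gives the monic gcd b^2 - 10b + 24.
Cancel b^2 - 10b + 24 from numerator and denominator to get the reduced form.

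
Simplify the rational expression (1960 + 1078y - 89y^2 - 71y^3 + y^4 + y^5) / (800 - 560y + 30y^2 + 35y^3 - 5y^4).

By polynomial division,
  y^5 + y^4 - 71y^3 - 89y^2 + 1078y + 1960 = (-(1/5)y - 8/5)(-5y^4 + 35y^3 + 30y^2 - 560y + 800) + (-9y^3 - 153y^2 + 342y + 3240)
  -5y^4 + 35y^3 + 30y^2 - 560y + 800 = ((5/9)y - 40/3)(-9y^3 - 153y^2 + 342y + 3240) + (-2200y^2 + 2200y + 44000)
  -9y^3 - 153y^2 + 342y + 3240 = ((9/2200)y + 81/1100)(-2200y^2 + 2200y + 44000) + (0)
Last nonzero remainder: -2200y^2 + 2200y + 44000. Dividing through by -2200 gives the monic gcd y^2 - y - 20.
Cancel y^2 - y - 20 from numerator and denominator to get the reduced form.

(98 + 49y - 2y^2 - y^3)/(40 - 30y + 5y^2)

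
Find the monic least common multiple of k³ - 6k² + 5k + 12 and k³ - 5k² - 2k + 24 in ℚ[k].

Repeated division with remainder:
  k³ - 6k² + 5k + 12 = (k³ - 5k² - 2k + 24) + (-k² + 7k - 12)
  k³ - 5k² - 2k + 24 = (-k - 2)(-k² + 7k - 12) + (0)
Last nonzero remainder: -k² + 7k - 12. Dividing through by -1 gives the monic gcd k² - 7k + 12.
Then lcm(f, g) = f·g / gcd(f, g); expanding and making the result monic gives the answer.

k⁴ - 4k³ - 7k² + 22k + 24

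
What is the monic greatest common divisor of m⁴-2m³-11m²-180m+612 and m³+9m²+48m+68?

By polynomial division,
  m⁴-2m³-11m²-180m+612 = (m-11)(m³+9m²+48m+68) + (40m²+280m+1360)
  m³+9m²+48m+68 = ((1/40)m+1/20)(40m²+280m+1360) + (0)
Last nonzero remainder: 40m²+280m+1360. Dividing through by 40 gives the monic gcd m²+7m+34.

m²+7m+34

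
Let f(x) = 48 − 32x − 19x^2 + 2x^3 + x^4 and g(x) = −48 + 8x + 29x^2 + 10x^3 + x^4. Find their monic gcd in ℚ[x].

−12 + 5x + 6x^2 + x^3

Repeated division with remainder:
  x^4 + 2x^3 − 19x^2 − 32x + 48 = (x^4 + 10x^3 + 29x^2 + 8x − 48) + (−8x^3 − 48x^2 − 40x + 96)
  x^4 + 10x^3 + 29x^2 + 8x − 48 = (−(1/8)x − 1/2)(−8x^3 − 48x^2 − 40x + 96) + (0)
Last nonzero remainder: −8x^3 − 48x^2 − 40x + 96. Dividing through by −8 gives the monic gcd x^3 + 6x^2 + 5x − 12.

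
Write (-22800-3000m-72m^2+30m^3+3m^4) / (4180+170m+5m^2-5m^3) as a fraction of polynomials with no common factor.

By polynomial division,
  3m^4+30m^3-72m^2-3000m-22800 = (-(3/5)m-33/5)(-5m^3+5m^2+170m+4180) + (63m^2+630m+4788)
  -5m^3+5m^2+170m+4180 = (-(5/63)m+55/63)(63m^2+630m+4788) + (0)
Last nonzero remainder: 63m^2+630m+4788. Dividing through by 63 gives the monic gcd m^2+10m+76.
Cancel m^2+10m+76 from numerator and denominator to get the reduced form.

(300-3m^2)/(-55+5m)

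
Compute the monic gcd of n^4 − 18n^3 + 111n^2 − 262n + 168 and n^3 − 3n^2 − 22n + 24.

By polynomial division,
  n^4 − 18n^3 + 111n^2 − 262n + 168 = (n − 15)(n^3 − 3n^2 − 22n + 24) + (88n^2 − 616n + 528)
  n^3 − 3n^2 − 22n + 24 = ((1/88)n + 1/22)(88n^2 − 616n + 528) + (0)
Last nonzero remainder: 88n^2 − 616n + 528. Dividing through by 88 gives the monic gcd n^2 − 7n + 6.

n^2 − 7n + 6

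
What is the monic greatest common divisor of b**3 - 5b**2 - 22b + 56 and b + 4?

Euclidean algorithm in ℚ[b]:
  b**3 - 5b**2 - 22b + 56 = (b**2 - 9b + 14)(b + 4) + (0)
The last nonzero remainder b + 4 is already monic.

b + 4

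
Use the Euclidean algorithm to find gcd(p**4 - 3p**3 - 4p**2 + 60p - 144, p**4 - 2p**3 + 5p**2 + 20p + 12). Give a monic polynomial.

Apply the Euclidean algorithm:
  p**4 - 3p**3 - 4p**2 + 60p - 144 = (p**4 - 2p**3 + 5p**2 + 20p + 12) + (-p**3 - 9p**2 + 40p - 156)
  p**4 - 2p**3 + 5p**2 + 20p + 12 = (-p + 11)(-p**3 - 9p**2 + 40p - 156) + (144p**2 - 576p + 1728)
  -p**3 - 9p**2 + 40p - 156 = (-(1/144)p - 13/144)(144p**2 - 576p + 1728) + (0)
Last nonzero remainder: 144p**2 - 576p + 1728. Dividing through by 144 gives the monic gcd p**2 - 4p + 12.

p**2 - 4p + 12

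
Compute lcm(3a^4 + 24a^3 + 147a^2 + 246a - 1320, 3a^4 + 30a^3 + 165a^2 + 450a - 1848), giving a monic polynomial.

a^5 + 15a^4 + 105a^3 + 425a^2 + 134a - 3080

Euclidean algorithm in ℚ[a]:
  3a^4 + 24a^3 + 147a^2 + 246a - 1320 = (3a^4 + 30a^3 + 165a^2 + 450a - 1848) + (-6a^3 - 18a^2 - 204a + 528)
  3a^4 + 30a^3 + 165a^2 + 450a - 1848 = (-(1/2)a - 7/2)(-6a^3 - 18a^2 - 204a + 528) + (0)
Last nonzero remainder: -6a^3 - 18a^2 - 204a + 528. Dividing through by -6 gives the monic gcd a^3 + 3a^2 + 34a - 88.
Then lcm(f, g) = f·g / gcd(f, g); expanding and making the result monic gives the answer.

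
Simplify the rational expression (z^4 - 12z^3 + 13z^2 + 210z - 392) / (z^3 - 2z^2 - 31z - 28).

(z^2 - 9z + 14)/(z + 1)

Apply the Euclidean algorithm:
  z^4 - 12z^3 + 13z^2 + 210z - 392 = (z - 10)(z^3 - 2z^2 - 31z - 28) + (24z^2 - 72z - 672)
  z^3 - 2z^2 - 31z - 28 = ((1/24)z + 1/24)(24z^2 - 72z - 672) + (0)
Last nonzero remainder: 24z^2 - 72z - 672. Dividing through by 24 gives the monic gcd z^2 - 3z - 28.
Cancel z^2 - 3z - 28 from numerator and denominator to get the reduced form.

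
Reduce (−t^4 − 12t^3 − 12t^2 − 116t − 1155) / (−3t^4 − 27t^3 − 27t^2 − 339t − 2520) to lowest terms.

Euclidean algorithm in ℚ[t]:
  −t^4 − 12t^3 − 12t^2 − 116t − 1155 = (1/3)(−3t^4 − 27t^3 − 27t^2 − 339t − 2520) + (−3t^3 − 3t^2 − 3t − 315)
  −3t^4 − 27t^3 − 27t^2 − 339t − 2520 = (t + 8)(−3t^3 − 3t^2 − 3t − 315) + (0)
Last nonzero remainder: −3t^3 − 3t^2 − 3t − 315. Dividing through by −3 gives the monic gcd t^3 + t^2 + t + 105.
Cancel t^3 + t^2 + t + 105 from numerator and denominator to get the reduced form.

(t + 11)/(3t + 24)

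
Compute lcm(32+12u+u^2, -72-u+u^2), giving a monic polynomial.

-288-76u+3u^2+u^3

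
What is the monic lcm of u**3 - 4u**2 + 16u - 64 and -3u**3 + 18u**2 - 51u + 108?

Repeated division with remainder:
  u**3 - 4u**2 + 16u - 64 = (-1/3)(-3u**3 + 18u**2 - 51u + 108) + (2u**2 - u - 28)
  -3u**3 + 18u**2 - 51u + 108 = (-(3/2)u + 33/4)(2u**2 - u - 28) + (-(339/4)u + 339)
  2u**2 - u - 28 = (-(8/339)u - 28/339)(-(339/4)u + 339) + (0)
Last nonzero remainder: -(339/4)u + 339. Dividing through by -339/4 gives the monic gcd u - 4.
Then lcm(f, g) = f·g / gcd(f, g); expanding and making the result monic gives the answer.

u**5 - 6u**4 + 33u**3 - 132u**2 + 272u - 576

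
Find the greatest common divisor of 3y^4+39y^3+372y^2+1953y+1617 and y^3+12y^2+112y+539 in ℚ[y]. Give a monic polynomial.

By polynomial division,
  3y^4+39y^3+372y^2+1953y+1617 = (3y+3)(y^3+12y^2+112y+539) + (0)
The last nonzero remainder y^3+12y^2+112y+539 is already monic.

y^3+12y^2+112y+539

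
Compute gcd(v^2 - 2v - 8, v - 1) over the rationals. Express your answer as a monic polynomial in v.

1

Apply the Euclidean algorithm:
  v^2 - 2v - 8 = (v - 1)(v - 1) + (-9)
  v - 1 = (-(1/9)v + 1/9)(-9) + (0)
The last nonzero remainder is the constant -9, so the polynomials are coprime and gcd = 1.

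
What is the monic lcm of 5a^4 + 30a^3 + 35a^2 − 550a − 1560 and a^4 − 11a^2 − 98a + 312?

By polynomial division,
  5a^4 + 30a^3 + 35a^2 − 550a − 1560 = (5)(a^4 − 11a^2 − 98a + 312) + (30a^3 + 90a^2 − 60a − 3120)
  a^4 − 11a^2 − 98a + 312 = ((1/30)a − 1/10)(30a^3 + 90a^2 − 60a − 3120) + (0)
Last nonzero remainder: 30a^3 + 90a^2 − 60a − 3120. Dividing through by 30 gives the monic gcd a^3 + 3a^2 − 2a − 104.
Then lcm(f, g) = f·g / gcd(f, g); expanding and making the result monic gives the answer.

a^5 + 3a^4 − 11a^3 − 131a^2 + 18a + 936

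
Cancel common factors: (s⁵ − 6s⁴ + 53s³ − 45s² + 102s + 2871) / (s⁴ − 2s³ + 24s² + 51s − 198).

Euclidean algorithm in ℚ[s]:
  s⁵ − 6s⁴ + 53s³ − 45s² + 102s + 2871 = (s − 4)(s⁴ − 2s³ + 24s² + 51s − 198) + (21s³ + 504s + 2079)
  s⁴ − 2s³ + 24s² + 51s − 198 = ((1/21)s − 2/21)(21s³ + 504s + 2079) + (0)
Last nonzero remainder: 21s³ + 504s + 2079. Dividing through by 21 gives the monic gcd s³ + 24s + 99.
Cancel s³ + 24s + 99 from numerator and denominator to get the reduced form.

(s² − 6s + 29)/(s − 2)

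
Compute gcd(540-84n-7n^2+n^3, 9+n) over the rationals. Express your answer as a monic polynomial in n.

Repeated division with remainder:
  n^3-7n^2-84n+540 = (n^2-16n+60)(n+9) + (0)
The last nonzero remainder n+9 is already monic.

9+n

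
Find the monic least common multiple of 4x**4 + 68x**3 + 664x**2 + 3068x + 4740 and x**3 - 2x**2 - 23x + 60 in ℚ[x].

Repeated division with remainder:
  4x**4 + 68x**3 + 664x**2 + 3068x + 4740 = (4x + 76)(x**3 - 2x**2 - 23x + 60) + (908x**2 + 4576x + 180)
  x**3 - 2x**2 - 23x + 60 = ((1/908)x - 799/103058)(908x**2 + 4576x + 180) + ((632730/51529)x + 3163650/51529)
  908x**2 + 4576x + 180 = ((23394166/316365)x + 309174/105455)((632730/51529)x + 3163650/51529) + (0)
Last nonzero remainder: (632730/51529)x + 3163650/51529. Dividing through by 632730/51529 gives the monic gcd x + 5.
Then lcm(f, g) = f·g / gcd(f, g); expanding and making the result monic gives the answer.

x**6 + 10x**5 + 59x**4 - 191x**3 - 2192x**2 + 909x + 14220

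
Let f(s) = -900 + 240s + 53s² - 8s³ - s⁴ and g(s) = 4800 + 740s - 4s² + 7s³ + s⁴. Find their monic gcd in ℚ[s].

By polynomial division,
  -s⁴ - 8s³ + 53s² + 240s - 900 = (-1)(s⁴ + 7s³ - 4s² + 740s + 4800) + (-s³ + 49s² + 980s + 3900)
  s⁴ + 7s³ - 4s² + 740s + 4800 = (-s - 56)(-s³ + 49s² + 980s + 3900) + (3720s² + 59520s + 223200)
  -s³ + 49s² + 980s + 3900 = (-(1/3720)s + 13/744)(3720s² + 59520s + 223200) + (0)
Last nonzero remainder: 3720s² + 59520s + 223200. Dividing through by 3720 gives the monic gcd s² + 16s + 60.

60 + 16s + s²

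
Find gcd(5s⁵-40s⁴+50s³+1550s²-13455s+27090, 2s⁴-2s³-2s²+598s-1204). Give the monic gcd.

s³+s²+s+301

Apply the Euclidean algorithm:
  5s⁵-40s⁴+50s³+1550s²-13455s+27090 = ((5/2)s-35/2)(2s⁴-2s³-2s²+598s-1204) + (20s³+20s²+20s+6020)
  2s⁴-2s³-2s²+598s-1204 = ((1/10)s-1/5)(20s³+20s²+20s+6020) + (0)
Last nonzero remainder: 20s³+20s²+20s+6020. Dividing through by 20 gives the monic gcd s³+s²+s+301.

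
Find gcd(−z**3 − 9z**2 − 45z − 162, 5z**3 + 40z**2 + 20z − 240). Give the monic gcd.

Euclidean algorithm in ℚ[z]:
  −z**3 − 9z**2 − 45z − 162 = (−1/5)(5z**3 + 40z**2 + 20z − 240) + (−z**2 − 41z − 210)
  5z**3 + 40z**2 + 20z − 240 = (−5z + 165)(−z**2 − 41z − 210) + (5735z + 34410)
  −z**2 − 41z − 210 = (−(1/5735)z − 7/1147)(5735z + 34410) + (0)
Last nonzero remainder: 5735z + 34410. Dividing through by 5735 gives the monic gcd z + 6.

z + 6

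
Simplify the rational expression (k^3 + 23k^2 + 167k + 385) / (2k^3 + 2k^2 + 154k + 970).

Apply the Euclidean algorithm:
  k^3 + 23k^2 + 167k + 385 = (1/2)(2k^3 + 2k^2 + 154k + 970) + (22k^2 + 90k - 100)
  2k^3 + 2k^2 + 154k + 970 = ((1/11)k - 34/121)(22k^2 + 90k - 100) + ((22794/121)k + 113970/121)
  22k^2 + 90k - 100 = ((1331/11397)k - 1210/11397)((22794/121)k + 113970/121) + (0)
Last nonzero remainder: (22794/121)k + 113970/121. Dividing through by 22794/121 gives the monic gcd k + 5.
Cancel k + 5 from numerator and denominator to get the reduced form.

(k^2 + 18k + 77)/(2k^2 - 8k + 194)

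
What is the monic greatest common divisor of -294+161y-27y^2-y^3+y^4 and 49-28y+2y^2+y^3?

By polynomial division,
  y^4-y^3-27y^2+161y-294 = (y-3)(y^3+2y^2-28y+49) + (7y^2+28y-147)
  y^3+2y^2-28y+49 = ((1/7)y-2/7)(7y^2+28y-147) + (y+7)
  7y^2+28y-147 = (7y-21)(y+7) + (0)
The last nonzero remainder y+7 is already monic.

7+y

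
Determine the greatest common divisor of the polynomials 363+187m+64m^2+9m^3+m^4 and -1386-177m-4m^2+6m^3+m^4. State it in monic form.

33+5m+m^2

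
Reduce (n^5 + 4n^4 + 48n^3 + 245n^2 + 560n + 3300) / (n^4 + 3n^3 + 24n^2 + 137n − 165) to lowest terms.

(n^2 + 20)/(n − 1)

Euclidean algorithm in ℚ[n]:
  n^5 + 4n^4 + 48n^3 + 245n^2 + 560n + 3300 = (n + 1)(n^4 + 3n^3 + 24n^2 + 137n − 165) + (21n^3 + 84n^2 + 588n + 3465)
  n^4 + 3n^3 + 24n^2 + 137n − 165 = ((1/21)n − 1/21)(21n^3 + 84n^2 + 588n + 3465) + (0)
Last nonzero remainder: 21n^3 + 84n^2 + 588n + 3465. Dividing through by 21 gives the monic gcd n^3 + 4n^2 + 28n + 165.
Cancel n^3 + 4n^2 + 28n + 165 from numerator and denominator to get the reduced form.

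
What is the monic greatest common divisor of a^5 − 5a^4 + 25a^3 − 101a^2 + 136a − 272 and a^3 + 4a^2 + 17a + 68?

Euclidean algorithm in ℚ[a]:
  a^5 − 5a^4 + 25a^3 − 101a^2 + 136a − 272 = (a^2 − 9a + 44)(a^3 + 4a^2 + 17a + 68) + (−192a^2 − 3264)
  a^3 + 4a^2 + 17a + 68 = (−(1/192)a − 1/48)(−192a^2 − 3264) + (0)
Last nonzero remainder: −192a^2 − 3264. Dividing through by −192 gives the monic gcd a^2 + 17.

a^2 + 17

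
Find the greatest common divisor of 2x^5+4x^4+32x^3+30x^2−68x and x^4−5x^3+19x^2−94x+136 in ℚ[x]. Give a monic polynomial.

Apply the Euclidean algorithm:
  2x^5+4x^4+32x^3+30x^2−68x = (2x+14)(x^4−5x^3+19x^2−94x+136) + (64x^3−48x^2+976x−1904)
  x^4−5x^3+19x^2−94x+136 = ((1/64)x−17/256)(64x^3−48x^2+976x−1904) + ((9/16)x^2+(9/16)x+153/16)
  64x^3−48x^2+976x−1904 = ((1024/9)x−1792/9)((9/16)x^2+(9/16)x+153/16) + (0)
Last nonzero remainder: (9/16)x^2+(9/16)x+153/16. Dividing through by 9/16 gives the monic gcd x^2+x+17.

x^2+x+17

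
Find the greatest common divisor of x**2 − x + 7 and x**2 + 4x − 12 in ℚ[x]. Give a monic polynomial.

1

Euclidean algorithm in ℚ[x]:
  x**2 − x + 7 = (x**2 + 4x − 12) + (−5x + 19)
  x**2 + 4x − 12 = (−(1/5)x − 39/25)(−5x + 19) + (441/25)
  −5x + 19 = (−(125/441)x + 475/441)(441/25) + (0)
The last nonzero remainder is the constant 441/25, so the polynomials are coprime and gcd = 1.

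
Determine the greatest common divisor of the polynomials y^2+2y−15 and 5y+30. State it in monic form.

1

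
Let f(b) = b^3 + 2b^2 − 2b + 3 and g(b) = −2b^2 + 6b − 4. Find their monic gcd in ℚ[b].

1

Repeated division with remainder:
  b^3 + 2b^2 − 2b + 3 = (−(1/2)b − 5/2)(−2b^2 + 6b − 4) + (11b − 7)
  −2b^2 + 6b − 4 = (−(2/11)b + 52/121)(11b − 7) + (−120/121)
  11b − 7 = (−(1331/120)b + 847/120)(−120/121) + (0)
The last nonzero remainder is the constant −120/121, so the polynomials are coprime and gcd = 1.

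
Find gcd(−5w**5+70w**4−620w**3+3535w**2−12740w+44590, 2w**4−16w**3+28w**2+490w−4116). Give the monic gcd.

w**3−14w**2+98w−343

Apply the Euclidean algorithm:
  −5w**5+70w**4−620w**3+3535w**2−12740w+44590 = (−(5/2)w+15)(2w**4−16w**3+28w**2+490w−4116) + (−310w**3+4340w**2−30380w+106330)
  2w**4−16w**3+28w**2+490w−4116 = (−(1/155)w−6/155)(−310w**3+4340w**2−30380w+106330) + (0)
Last nonzero remainder: −310w**3+4340w**2−30380w+106330. Dividing through by −310 gives the monic gcd w**3−14w**2+98w−343.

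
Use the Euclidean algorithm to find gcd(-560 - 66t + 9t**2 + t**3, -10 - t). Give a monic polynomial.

Repeated division with remainder:
  t**3 + 9t**2 - 66t - 560 = (-t**2 + t + 56)(-t - 10) + (0)
Last nonzero remainder: -t - 10. Dividing through by -1 gives the monic gcd t + 10.

10 + t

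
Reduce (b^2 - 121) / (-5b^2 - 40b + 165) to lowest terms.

(-b + 11)/(5b - 15)

Euclidean algorithm in ℚ[b]:
  b^2 - 121 = (-1/5)(-5b^2 - 40b + 165) + (-8b - 88)
  -5b^2 - 40b + 165 = ((5/8)b - 15/8)(-8b - 88) + (0)
Last nonzero remainder: -8b - 88. Dividing through by -8 gives the monic gcd b + 11.
Cancel b + 11 from numerator and denominator to get the reduced form.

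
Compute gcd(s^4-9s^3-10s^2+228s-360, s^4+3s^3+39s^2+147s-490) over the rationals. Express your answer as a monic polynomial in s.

Repeated division with remainder:
  s^4-9s^3-10s^2+228s-360 = (s^4+3s^3+39s^2+147s-490) + (-12s^3-49s^2+81s+130)
  s^4+3s^3+39s^2+147s-490 = (-(1/12)s+13/144)(-12s^3-49s^2+81s+130) + ((7225/144)s^2+(7225/48)s-36125/72)
  -12s^3-49s^2+81s+130 = (-(1728/7225)s-1872/7225)((7225/144)s^2+(7225/48)s-36125/72) + (0)
Last nonzero remainder: (7225/144)s^2+(7225/48)s-36125/72. Dividing through by 7225/144 gives the monic gcd s^2+3s-10.

s^2+3s-10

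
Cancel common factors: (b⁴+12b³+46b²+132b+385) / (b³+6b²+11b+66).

(b²+12b+35)/(b+6)

Apply the Euclidean algorithm:
  b⁴+12b³+46b²+132b+385 = (b+6)(b³+6b²+11b+66) + (-b²-11)
  b³+6b²+11b+66 = (-b-6)(-b²-11) + (0)
Last nonzero remainder: -b²-11. Dividing through by -1 gives the monic gcd b²+11.
Cancel b²+11 from numerator and denominator to get the reduced form.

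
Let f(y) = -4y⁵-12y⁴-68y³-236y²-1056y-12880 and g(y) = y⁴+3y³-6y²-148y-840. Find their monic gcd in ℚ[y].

y³+9y²+48y+140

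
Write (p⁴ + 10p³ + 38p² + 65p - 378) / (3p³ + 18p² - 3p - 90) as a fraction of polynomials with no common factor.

(p³ + 12p² + 62p + 189)/(3p² + 24p + 45)

By polynomial division,
  p⁴ + 10p³ + 38p² + 65p - 378 = ((1/3)p + 4/3)(3p³ + 18p² - 3p - 90) + (15p² + 99p - 258)
  3p³ + 18p² - 3p - 90 = ((1/5)p - 3/25)(15p² + 99p - 258) + ((1512/25)p - 3024/25)
  15p² + 99p - 258 = ((125/504)p + 1075/504)((1512/25)p - 3024/25) + (0)
Last nonzero remainder: (1512/25)p - 3024/25. Dividing through by 1512/25 gives the monic gcd p - 2.
Cancel p - 2 from numerator and denominator to get the reduced form.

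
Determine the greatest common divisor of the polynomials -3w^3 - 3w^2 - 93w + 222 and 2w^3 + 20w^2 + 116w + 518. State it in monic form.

w^2 + 3w + 37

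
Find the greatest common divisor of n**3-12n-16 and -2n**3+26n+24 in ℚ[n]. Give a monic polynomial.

Apply the Euclidean algorithm:
  n**3-12n-16 = (-1/2)(-2n**3+26n+24) + (n-4)
  -2n**3+26n+24 = (-2n**2-8n-6)(n-4) + (0)
The last nonzero remainder n-4 is already monic.

n-4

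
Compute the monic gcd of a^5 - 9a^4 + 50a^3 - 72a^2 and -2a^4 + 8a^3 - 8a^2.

Apply the Euclidean algorithm:
  a^5 - 9a^4 + 50a^3 - 72a^2 = (-(1/2)a + 5/2)(-2a^4 + 8a^3 - 8a^2) + (26a^3 - 52a^2)
  -2a^4 + 8a^3 - 8a^2 = (-(1/13)a + 2/13)(26a^3 - 52a^2) + (0)
Last nonzero remainder: 26a^3 - 52a^2. Dividing through by 26 gives the monic gcd a^3 - 2a^2.

a^3 - 2a^2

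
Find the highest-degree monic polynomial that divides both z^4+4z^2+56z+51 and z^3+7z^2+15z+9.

Repeated division with remainder:
  z^4+4z^2+56z+51 = (z-7)(z^3+7z^2+15z+9) + (38z^2+152z+114)
  z^3+7z^2+15z+9 = ((1/38)z+3/38)(38z^2+152z+114) + (0)
Last nonzero remainder: 38z^2+152z+114. Dividing through by 38 gives the monic gcd z^2+4z+3.

z^2+4z+3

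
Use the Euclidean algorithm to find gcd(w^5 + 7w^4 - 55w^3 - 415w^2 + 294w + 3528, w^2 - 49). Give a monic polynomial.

Apply the Euclidean algorithm:
  w^5 + 7w^4 - 55w^3 - 415w^2 + 294w + 3528 = (w^3 + 7w^2 - 6w - 72)(w^2 - 49) + (0)
The last nonzero remainder w^2 - 49 is already monic.

w^2 - 49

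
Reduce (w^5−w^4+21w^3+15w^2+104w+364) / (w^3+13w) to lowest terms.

Repeated division with remainder:
  w^5−w^4+21w^3+15w^2+104w+364 = (w^2−w+8)(w^3+13w) + (28w^2+364)
  w^3+13w = ((1/28)w)(28w^2+364) + (0)
Last nonzero remainder: 28w^2+364. Dividing through by 28 gives the monic gcd w^2+13.
Cancel w^2+13 from numerator and denominator to get the reduced form.

(w^3−w^2+8w+28)/(w)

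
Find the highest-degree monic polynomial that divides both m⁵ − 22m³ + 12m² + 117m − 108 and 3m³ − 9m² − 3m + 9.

m² − 4m + 3

Euclidean algorithm in ℚ[m]:
  m⁵ − 22m³ + 12m² + 117m − 108 = ((1/3)m² + m − 4)(3m³ − 9m² − 3m + 9) + (−24m² + 96m − 72)
  3m³ − 9m² − 3m + 9 = (−(1/8)m − 1/8)(−24m² + 96m − 72) + (0)
Last nonzero remainder: −24m² + 96m − 72. Dividing through by −24 gives the monic gcd m² − 4m + 3.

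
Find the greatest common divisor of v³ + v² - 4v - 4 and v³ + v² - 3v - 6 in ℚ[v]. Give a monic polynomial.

Euclidean algorithm in ℚ[v]:
  v³ + v² - 4v - 4 = (v³ + v² - 3v - 6) + (-v + 2)
  v³ + v² - 3v - 6 = (-v² - 3v - 3)(-v + 2) + (0)
Last nonzero remainder: -v + 2. Dividing through by -1 gives the monic gcd v - 2.

v - 2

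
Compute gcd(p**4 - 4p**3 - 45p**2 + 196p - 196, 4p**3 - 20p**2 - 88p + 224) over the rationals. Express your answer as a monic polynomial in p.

p**2 - 9p + 14

By polynomial division,
  p**4 - 4p**3 - 45p**2 + 196p - 196 = ((1/4)p + 1/4)(4p**3 - 20p**2 - 88p + 224) + (-18p**2 + 162p - 252)
  4p**3 - 20p**2 - 88p + 224 = (-(2/9)p - 8/9)(-18p**2 + 162p - 252) + (0)
Last nonzero remainder: -18p**2 + 162p - 252. Dividing through by -18 gives the monic gcd p**2 - 9p + 14.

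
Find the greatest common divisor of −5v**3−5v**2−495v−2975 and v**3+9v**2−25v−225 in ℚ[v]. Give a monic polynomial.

Euclidean algorithm in ℚ[v]:
  −5v**3−5v**2−495v−2975 = (−5)(v**3+9v**2−25v−225) + (40v**2−620v−4100)
  v**3+9v**2−25v−225 = ((1/40)v+49/80)(40v**2−620v−4100) + ((1829/4)v+9145/4)
  40v**2−620v−4100 = ((160/1829)v−3280/1829)((1829/4)v+9145/4) + (0)
Last nonzero remainder: (1829/4)v+9145/4. Dividing through by 1829/4 gives the monic gcd v+5.

v+5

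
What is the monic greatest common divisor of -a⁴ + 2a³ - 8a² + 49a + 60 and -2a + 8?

a - 4

Repeated division with remainder:
  -a⁴ + 2a³ - 8a² + 49a + 60 = ((1/2)a³ + a² + 8a + 15/2)(-2a + 8) + (0)
Last nonzero remainder: -2a + 8. Dividing through by -2 gives the monic gcd a - 4.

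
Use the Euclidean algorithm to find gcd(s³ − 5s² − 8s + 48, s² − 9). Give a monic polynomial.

s + 3

Repeated division with remainder:
  s³ − 5s² − 8s + 48 = (s − 5)(s² − 9) + (s + 3)
  s² − 9 = (s − 3)(s + 3) + (0)
The last nonzero remainder s + 3 is already monic.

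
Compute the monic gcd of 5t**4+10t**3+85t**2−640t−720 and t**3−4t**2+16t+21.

t+1

Euclidean algorithm in ℚ[t]:
  5t**4+10t**3+85t**2−640t−720 = (5t+30)(t**3−4t**2+16t+21) + (125t**2−1225t−1350)
  t**3−4t**2+16t+21 = ((1/125)t+29/625)(125t**2−1225t−1350) + ((2091/25)t+2091/25)
  125t**2−1225t−1350 = ((3125/2091)t−11250/697)((2091/25)t+2091/25) + (0)
Last nonzero remainder: (2091/25)t+2091/25. Dividing through by 2091/25 gives the monic gcd t+1.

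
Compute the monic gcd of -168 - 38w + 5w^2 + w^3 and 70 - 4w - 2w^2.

7 + w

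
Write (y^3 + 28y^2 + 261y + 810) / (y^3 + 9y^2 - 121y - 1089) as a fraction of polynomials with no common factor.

Euclidean algorithm in ℚ[y]:
  y^3 + 28y^2 + 261y + 810 = (y^3 + 9y^2 - 121y - 1089) + (19y^2 + 382y + 1899)
  y^3 + 9y^2 - 121y - 1089 = ((1/19)y - 211/361)(19y^2 + 382y + 1899) + ((840/361)y + 7560/361)
  19y^2 + 382y + 1899 = ((6859/840)y + 76171/840)((840/361)y + 7560/361) + (0)
Last nonzero remainder: (840/361)y + 7560/361. Dividing through by 840/361 gives the monic gcd y + 9.
Cancel y + 9 from numerator and denominator to get the reduced form.

(y^2 + 19y + 90)/(y^2 - 121)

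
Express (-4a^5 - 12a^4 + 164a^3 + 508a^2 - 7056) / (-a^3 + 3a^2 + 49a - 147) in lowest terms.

(4a^3 - 4a^2 - 64a - 336)/(a - 7)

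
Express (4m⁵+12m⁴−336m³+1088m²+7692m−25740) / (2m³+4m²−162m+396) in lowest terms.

(2m³−10m²−22m+390)/(m−6)

Repeated division with remainder:
  4m⁵+12m⁴−336m³+1088m²+7692m−25740 = (2m²+2m−10)(2m³+4m²−162m+396) + (660m²+5280m−21780)
  2m³+4m²−162m+396 = ((1/330)m−1/55)(660m²+5280m−21780) + (0)
Last nonzero remainder: 660m²+5280m−21780. Dividing through by 660 gives the monic gcd m²+8m−33.
Cancel m²+8m−33 from numerator and denominator to get the reduced form.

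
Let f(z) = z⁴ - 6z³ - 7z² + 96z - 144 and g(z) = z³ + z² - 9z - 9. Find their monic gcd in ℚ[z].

Apply the Euclidean algorithm:
  z⁴ - 6z³ - 7z² + 96z - 144 = (z - 7)(z³ + z² - 9z - 9) + (9z² + 42z - 207)
  z³ + z² - 9z - 9 = ((1/9)z - 11/27)(9z² + 42z - 207) + ((280/9)z - 280/3)
  9z² + 42z - 207 = ((81/280)z + 621/280)((280/9)z - 280/3) + (0)
Last nonzero remainder: (280/9)z - 280/3. Dividing through by 280/9 gives the monic gcd z - 3.

z - 3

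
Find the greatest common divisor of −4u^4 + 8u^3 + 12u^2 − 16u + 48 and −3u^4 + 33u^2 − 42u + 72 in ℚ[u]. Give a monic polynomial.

u^3 − 4u^2 + 5u − 6

By polynomial division,
  −4u^4 + 8u^3 + 12u^2 − 16u + 48 = (4/3)(−3u^4 + 33u^2 − 42u + 72) + (8u^3 − 32u^2 + 40u − 48)
  −3u^4 + 33u^2 − 42u + 72 = (−(3/8)u − 3/2)(8u^3 − 32u^2 + 40u − 48) + (0)
Last nonzero remainder: 8u^3 − 32u^2 + 40u − 48. Dividing through by 8 gives the monic gcd u^3 − 4u^2 + 5u − 6.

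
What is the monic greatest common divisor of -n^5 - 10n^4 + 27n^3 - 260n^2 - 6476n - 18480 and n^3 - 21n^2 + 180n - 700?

n^2 - 11n + 70

Euclidean algorithm in ℚ[n]:
  -n^5 - 10n^4 + 27n^3 - 260n^2 - 6476n - 18480 = (-n^2 - 31n - 444)(n^3 - 21n^2 + 180n - 700) + (-4704n^2 + 51744n - 329280)
  n^3 - 21n^2 + 180n - 700 = (-(1/4704)n + 5/2352)(-4704n^2 + 51744n - 329280) + (0)
Last nonzero remainder: -4704n^2 + 51744n - 329280. Dividing through by -4704 gives the monic gcd n^2 - 11n + 70.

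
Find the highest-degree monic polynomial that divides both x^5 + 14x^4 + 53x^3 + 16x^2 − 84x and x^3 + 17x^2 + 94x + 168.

x^2 + 13x + 42

Repeated division with remainder:
  x^5 + 14x^4 + 53x^3 + 16x^2 − 84x = (x^2 − 3x + 10)(x^3 + 17x^2 + 94x + 168) + (−40x^2 − 520x − 1680)
  x^3 + 17x^2 + 94x + 168 = (−(1/40)x − 1/10)(−40x^2 − 520x − 1680) + (0)
Last nonzero remainder: −40x^2 − 520x − 1680. Dividing through by −40 gives the monic gcd x^2 + 13x + 42.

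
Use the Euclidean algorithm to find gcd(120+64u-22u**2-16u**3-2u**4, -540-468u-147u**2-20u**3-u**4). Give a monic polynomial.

15+8u+u**2

Apply the Euclidean algorithm:
  -2u**4-16u**3-22u**2+64u+120 = (2)(-u**4-20u**3-147u**2-468u-540) + (24u**3+272u**2+1000u+1200)
  -u**4-20u**3-147u**2-468u-540 = (-(1/24)u-13/36)(24u**3+272u**2+1000u+1200) + (-(64/9)u**2-(512/9)u-320/3)
  24u**3+272u**2+1000u+1200 = (-(27/8)u-45/4)(-(64/9)u**2-(512/9)u-320/3) + (0)
Last nonzero remainder: -(64/9)u**2-(512/9)u-320/3. Dividing through by -64/9 gives the monic gcd u**2+8u+15.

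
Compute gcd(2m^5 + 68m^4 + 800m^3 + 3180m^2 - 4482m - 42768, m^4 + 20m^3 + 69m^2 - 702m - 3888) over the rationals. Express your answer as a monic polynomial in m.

m^3 + 26m^2 + 225m + 648

Euclidean algorithm in ℚ[m]:
  2m^5 + 68m^4 + 800m^3 + 3180m^2 - 4482m - 42768 = (2m + 28)(m^4 + 20m^3 + 69m^2 - 702m - 3888) + (102m^3 + 2652m^2 + 22950m + 66096)
  m^4 + 20m^3 + 69m^2 - 702m - 3888 = ((1/102)m - 1/17)(102m^3 + 2652m^2 + 22950m + 66096) + (0)
Last nonzero remainder: 102m^3 + 2652m^2 + 22950m + 66096. Dividing through by 102 gives the monic gcd m^3 + 26m^2 + 225m + 648.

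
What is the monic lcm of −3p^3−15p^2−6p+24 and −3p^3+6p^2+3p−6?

p^5+4p^4−5p^3−20p^2+4p+16

By polynomial division,
  −3p^3−15p^2−6p+24 = (−3p^3+6p^2+3p−6) + (−21p^2−9p+30)
  −3p^3+6p^2+3p−6 = ((1/7)p−17/49)(−21p^2−9p+30) + (−(216/49)p+216/49)
  −21p^2−9p+30 = ((343/72)p+245/36)(−(216/49)p+216/49) + (0)
Last nonzero remainder: −(216/49)p+216/49. Dividing through by −216/49 gives the monic gcd p−1.
Then lcm(f, g) = f·g / gcd(f, g); expanding and making the result monic gives the answer.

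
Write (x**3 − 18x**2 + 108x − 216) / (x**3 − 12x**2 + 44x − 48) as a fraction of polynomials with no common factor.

(x**2 − 12x + 36)/(x**2 − 6x + 8)

By polynomial division,
  x**3 − 18x**2 + 108x − 216 = (x**3 − 12x**2 + 44x − 48) + (−6x**2 + 64x − 168)
  x**3 − 12x**2 + 44x − 48 = (−(1/6)x + 2/9)(−6x**2 + 64x − 168) + ((16/9)x − 32/3)
  −6x**2 + 64x − 168 = (−(27/8)x + 63/4)((16/9)x − 32/3) + (0)
Last nonzero remainder: (16/9)x − 32/3. Dividing through by 16/9 gives the monic gcd x − 6.
Cancel x − 6 from numerator and denominator to get the reduced form.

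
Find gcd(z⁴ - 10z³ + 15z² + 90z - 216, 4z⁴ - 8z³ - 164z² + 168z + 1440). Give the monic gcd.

z³ - 7z² - 6z + 72

Repeated division with remainder:
  z⁴ - 10z³ + 15z² + 90z - 216 = (1/4)(4z⁴ - 8z³ - 164z² + 168z + 1440) + (-8z³ + 56z² + 48z - 576)
  4z⁴ - 8z³ - 164z² + 168z + 1440 = (-(1/2)z - 5/2)(-8z³ + 56z² + 48z - 576) + (0)
Last nonzero remainder: -8z³ + 56z² + 48z - 576. Dividing through by -8 gives the monic gcd z³ - 7z² - 6z + 72.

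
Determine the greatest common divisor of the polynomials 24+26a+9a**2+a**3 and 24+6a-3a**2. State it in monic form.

2+a

Apply the Euclidean algorithm:
  a**3+9a**2+26a+24 = (-(1/3)a-11/3)(-3a**2+6a+24) + (56a+112)
  -3a**2+6a+24 = (-(3/56)a+3/14)(56a+112) + (0)
Last nonzero remainder: 56a+112. Dividing through by 56 gives the monic gcd a+2.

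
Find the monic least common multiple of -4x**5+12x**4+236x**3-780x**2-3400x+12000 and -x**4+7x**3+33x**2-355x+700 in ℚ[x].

x**6+4x**5-80x**4-218x**3+2215x**2+2950x-21000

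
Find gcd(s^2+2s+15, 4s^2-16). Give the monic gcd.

Euclidean algorithm in ℚ[s]:
  s^2+2s+15 = (1/4)(4s^2-16) + (2s+19)
  4s^2-16 = (2s-19)(2s+19) + (345)
  2s+19 = ((2/345)s+19/345)(345) + (0)
The last nonzero remainder is the constant 345, so the polynomials are coprime and gcd = 1.

1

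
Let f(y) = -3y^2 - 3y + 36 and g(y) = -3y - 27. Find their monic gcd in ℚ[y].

1

Apply the Euclidean algorithm:
  -3y^2 - 3y + 36 = (y - 8)(-3y - 27) + (-180)
  -3y - 27 = ((1/60)y + 3/20)(-180) + (0)
The last nonzero remainder is the constant -180, so the polynomials are coprime and gcd = 1.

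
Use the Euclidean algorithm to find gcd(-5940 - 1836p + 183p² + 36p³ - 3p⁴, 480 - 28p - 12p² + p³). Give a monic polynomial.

Apply the Euclidean algorithm:
  -3p⁴ + 36p³ + 183p² - 1836p - 5940 = (-3p)(p³ - 12p² - 28p + 480) + (99p² - 396p - 5940)
  p³ - 12p² - 28p + 480 = ((1/99)p - 8/99)(99p² - 396p - 5940) + (0)
Last nonzero remainder: 99p² - 396p - 5940. Dividing through by 99 gives the monic gcd p² - 4p - 60.

-60 - 4p + p²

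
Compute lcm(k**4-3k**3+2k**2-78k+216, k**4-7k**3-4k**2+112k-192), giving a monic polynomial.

k**6-3k**5-14k**4-30k**3+184k**2+1248k-3456

Apply the Euclidean algorithm:
  k**4-3k**3+2k**2-78k+216 = (k**4-7k**3-4k**2+112k-192) + (4k**3+6k**2-190k+408)
  k**4-7k**3-4k**2+112k-192 = ((1/4)k-17/8)(4k**3+6k**2-190k+408) + ((225/4)k**2-(1575/4)k+675)
  4k**3+6k**2-190k+408 = ((16/225)k+136/225)((225/4)k**2-(1575/4)k+675) + (0)
Last nonzero remainder: (225/4)k**2-(1575/4)k+675. Dividing through by 225/4 gives the monic gcd k**2-7k+12.
Then lcm(f, g) = f·g / gcd(f, g); expanding and making the result monic gives the answer.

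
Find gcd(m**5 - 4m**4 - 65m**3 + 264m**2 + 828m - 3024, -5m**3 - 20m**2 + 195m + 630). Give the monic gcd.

m**2 + m - 42

Euclidean algorithm in ℚ[m]:
  m**5 - 4m**4 - 65m**3 + 264m**2 + 828m - 3024 = (-(1/5)m**2 + (8/5)m - 6/5)(-5m**3 - 20m**2 + 195m + 630) + (54m**2 + 54m - 2268)
  -5m**3 - 20m**2 + 195m + 630 = (-(5/54)m - 5/18)(54m**2 + 54m - 2268) + (0)
Last nonzero remainder: 54m**2 + 54m - 2268. Dividing through by 54 gives the monic gcd m**2 + m - 42.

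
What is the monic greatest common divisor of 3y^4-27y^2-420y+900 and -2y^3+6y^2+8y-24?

Apply the Euclidean algorithm:
  3y^4-27y^2-420y+900 = (-(3/2)y-9/2)(-2y^3+6y^2+8y-24) + (12y^2-420y+792)
  -2y^3+6y^2+8y-24 = (-(1/6)y-16/3)(12y^2-420y+792) + (-2100y+4200)
  12y^2-420y+792 = (-(1/175)y+33/175)(-2100y+4200) + (0)
Last nonzero remainder: -2100y+4200. Dividing through by -2100 gives the monic gcd y-2.

y-2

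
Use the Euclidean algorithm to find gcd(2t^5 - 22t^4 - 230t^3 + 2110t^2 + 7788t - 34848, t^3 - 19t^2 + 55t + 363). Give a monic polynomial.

t^2 - 22t + 121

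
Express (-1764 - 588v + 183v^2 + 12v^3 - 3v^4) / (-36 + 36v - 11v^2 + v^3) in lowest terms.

(294 + 147v - 6v^2 - 3v^3)/(6 - 5v + v^2)

By polynomial division,
  -3v^4 + 12v^3 + 183v^2 - 588v - 1764 = (-3v - 21)(v^3 - 11v^2 + 36v - 36) + (60v^2 + 60v - 2520)
  v^3 - 11v^2 + 36v - 36 = ((1/60)v - 1/5)(60v^2 + 60v - 2520) + (90v - 540)
  60v^2 + 60v - 2520 = ((2/3)v + 14/3)(90v - 540) + (0)
Last nonzero remainder: 90v - 540. Dividing through by 90 gives the monic gcd v - 6.
Cancel v - 6 from numerator and denominator to get the reduced form.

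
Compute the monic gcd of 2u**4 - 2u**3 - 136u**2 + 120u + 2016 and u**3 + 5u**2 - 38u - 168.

u**3 + 5u**2 - 38u - 168

Apply the Euclidean algorithm:
  2u**4 - 2u**3 - 136u**2 + 120u + 2016 = (2u - 12)(u**3 + 5u**2 - 38u - 168) + (0)
The last nonzero remainder u**3 + 5u**2 - 38u - 168 is already monic.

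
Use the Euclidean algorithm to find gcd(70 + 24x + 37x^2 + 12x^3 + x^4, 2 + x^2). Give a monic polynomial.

Repeated division with remainder:
  x^4 + 12x^3 + 37x^2 + 24x + 70 = (x^2 + 12x + 35)(x^2 + 2) + (0)
The last nonzero remainder x^2 + 2 is already monic.

2 + x^2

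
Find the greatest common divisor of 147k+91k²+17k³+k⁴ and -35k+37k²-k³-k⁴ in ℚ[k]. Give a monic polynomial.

Repeated division with remainder:
  k⁴+17k³+91k²+147k = (-1)(-k⁴-k³+37k²-35k) + (16k³+128k²+112k)
  -k⁴-k³+37k²-35k = (-(1/16)k+7/16)(16k³+128k²+112k) + (-12k²-84k)
  16k³+128k²+112k = (-(4/3)k-4/3)(-12k²-84k) + (0)
Last nonzero remainder: -12k²-84k. Dividing through by -12 gives the monic gcd k²+7k.

7k+k²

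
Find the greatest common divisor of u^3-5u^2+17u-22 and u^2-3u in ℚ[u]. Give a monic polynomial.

1

Repeated division with remainder:
  u^3-5u^2+17u-22 = (u-2)(u^2-3u) + (11u-22)
  u^2-3u = ((1/11)u-1/11)(11u-22) + (-2)
  11u-22 = (-(11/2)u+11)(-2) + (0)
The last nonzero remainder is the constant -2, so the polynomials are coprime and gcd = 1.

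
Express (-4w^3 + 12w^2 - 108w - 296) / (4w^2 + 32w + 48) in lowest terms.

Euclidean algorithm in ℚ[w]:
  -4w^3 + 12w^2 - 108w - 296 = (-w + 11)(4w^2 + 32w + 48) + (-412w - 824)
  4w^2 + 32w + 48 = (-(1/103)w - 6/103)(-412w - 824) + (0)
Last nonzero remainder: -412w - 824. Dividing through by -412 gives the monic gcd w + 2.
Cancel w + 2 from numerator and denominator to get the reduced form.

(-w^2 + 5w - 37)/(w + 6)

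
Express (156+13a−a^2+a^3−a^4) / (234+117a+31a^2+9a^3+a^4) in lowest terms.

Apply the Euclidean algorithm:
  −a^4+a^3−a^2+13a+156 = (−1)(a^4+9a^3+31a^2+117a+234) + (10a^3+30a^2+130a+390)
  a^4+9a^3+31a^2+117a+234 = ((1/10)a+3/5)(10a^3+30a^2+130a+390) + (0)
Last nonzero remainder: 10a^3+30a^2+130a+390. Dividing through by 10 gives the monic gcd a^3+3a^2+13a+39.
Cancel a^3+3a^2+13a+39 from numerator and denominator to get the reduced form.

(4−a)/(6+a)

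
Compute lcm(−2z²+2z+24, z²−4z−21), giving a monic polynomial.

z³−8z²−5z+84

Repeated division with remainder:
  −2z²+2z+24 = (−2)(z²−4z−21) + (−6z−18)
  z²−4z−21 = (−(1/6)z+7/6)(−6z−18) + (0)
Last nonzero remainder: −6z−18. Dividing through by −6 gives the monic gcd z+3.
Then lcm(f, g) = f·g / gcd(f, g); expanding and making the result monic gives the answer.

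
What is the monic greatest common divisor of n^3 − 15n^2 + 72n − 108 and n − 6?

n − 6

Apply the Euclidean algorithm:
  n^3 − 15n^2 + 72n − 108 = (n^2 − 9n + 18)(n − 6) + (0)
The last nonzero remainder n − 6 is already monic.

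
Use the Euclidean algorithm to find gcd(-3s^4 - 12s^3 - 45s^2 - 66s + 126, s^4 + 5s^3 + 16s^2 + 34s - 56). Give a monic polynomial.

s^3 + s^2 + 12s - 14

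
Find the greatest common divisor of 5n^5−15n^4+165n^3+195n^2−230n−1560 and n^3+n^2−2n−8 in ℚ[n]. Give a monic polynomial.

n^3+n^2−2n−8

Euclidean algorithm in ℚ[n]:
  5n^5−15n^4+165n^3+195n^2−230n−1560 = (5n^2−20n+195)(n^3+n^2−2n−8) + (0)
The last nonzero remainder n^3+n^2−2n−8 is already monic.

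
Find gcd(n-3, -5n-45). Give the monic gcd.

Euclidean algorithm in ℚ[n]:
  n-3 = (-1/5)(-5n-45) + (-12)
  -5n-45 = ((5/12)n+15/4)(-12) + (0)
The last nonzero remainder is the constant -12, so the polynomials are coprime and gcd = 1.

1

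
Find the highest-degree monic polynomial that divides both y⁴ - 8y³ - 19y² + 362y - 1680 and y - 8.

y - 8

By polynomial division,
  y⁴ - 8y³ - 19y² + 362y - 1680 = (y³ - 19y + 210)(y - 8) + (0)
The last nonzero remainder y - 8 is already monic.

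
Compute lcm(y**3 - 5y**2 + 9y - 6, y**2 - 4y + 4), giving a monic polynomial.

Apply the Euclidean algorithm:
  y**3 - 5y**2 + 9y - 6 = (y - 1)(y**2 - 4y + 4) + (y - 2)
  y**2 - 4y + 4 = (y - 2)(y - 2) + (0)
The last nonzero remainder y - 2 is already monic.
Then lcm(f, g) = f·g / gcd(f, g); expanding and making the result monic gives the answer.

y**4 - 7y**3 + 19y**2 - 24y + 12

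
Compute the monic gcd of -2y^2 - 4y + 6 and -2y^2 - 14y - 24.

y + 3

Euclidean algorithm in ℚ[y]:
  -2y^2 - 4y + 6 = (-2y^2 - 14y - 24) + (10y + 30)
  -2y^2 - 14y - 24 = (-(1/5)y - 4/5)(10y + 30) + (0)
Last nonzero remainder: 10y + 30. Dividing through by 10 gives the monic gcd y + 3.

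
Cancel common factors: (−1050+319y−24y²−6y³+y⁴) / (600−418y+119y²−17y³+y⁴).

Euclidean algorithm in ℚ[y]:
  y⁴−6y³−24y²+319y−1050 = (y⁴−17y³+119y²−418y+600) + (11y³−143y²+737y−1650)
  y⁴−17y³+119y²−418y+600 = ((1/11)y−4/11)(11y³−143y²+737y−1650) + (0)
Last nonzero remainder: 11y³−143y²+737y−1650. Dividing through by 11 gives the monic gcd y³−13y²+67y−150.
Cancel y³−13y²+67y−150 from numerator and denominator to get the reduced form.

(7+y)/(−4+y)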